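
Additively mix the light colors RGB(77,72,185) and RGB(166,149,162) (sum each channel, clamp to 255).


Additive: each channel = min(255, C₁+C₂)
R: 77+166 = 243 → 243
G: 72+149 = 221 → 221
B: 185+162 = 347 → 255
= RGB(243, 221, 255)


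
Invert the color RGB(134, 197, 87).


Invert: (255-R, 255-G, 255-B)
R: 255-134 = 121
G: 255-197 = 58
B: 255-87 = 168
= RGB(121, 58, 168)


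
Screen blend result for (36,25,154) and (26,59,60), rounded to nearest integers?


Screen: C = 255 - (255-A)×(255-B)/255, rounded to nearest integer
R: 255 - (255-36)×(255-26)/255 = 255 - 50151/255 ≈ 255 - 196.671 = 58.329 → 58
G: 255 - (255-25)×(255-59)/255 = 255 - 45080/255 ≈ 255 - 176.784 = 78.216 → 78
B: 255 - (255-154)×(255-60)/255 = 255 - 19695/255 ≈ 255 - 77.235 = 177.765 → 178
= RGB(58, 78, 178)


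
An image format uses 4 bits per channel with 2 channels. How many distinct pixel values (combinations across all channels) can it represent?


Total bits = 4 bits/channel × 2 channels = 8 bits
Distinct pixel values = 2^8
= 256 pixel values


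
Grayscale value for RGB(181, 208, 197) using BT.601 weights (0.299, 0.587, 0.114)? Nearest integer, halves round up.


Gray = 0.299×R + 0.587×G + 0.114×B
Gray = 0.299×181 + 0.587×208 + 0.114×197
Gray = 54.119 + 122.096 + 22.458
Gray = 198.673 → round half up → 199
Gray = 199


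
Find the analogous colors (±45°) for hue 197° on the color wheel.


Base hue: 197°
Left analog: (197 - 45) mod 360 = 152°
Right analog: (197 + 45) mod 360 = 242°
Analogous hues = 152° and 242°


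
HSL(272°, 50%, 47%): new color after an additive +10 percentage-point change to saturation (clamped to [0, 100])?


Original S = 50%
Adjustment = +10 percentage points
New S = 50 + (10) = 60
Clamp to [0, 100] → 60
= HSL(272°, 60%, 47%)


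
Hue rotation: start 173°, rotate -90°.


New hue = (H + rotation) mod 360
New hue = (173 -90) mod 360
= 83 mod 360
= 83°


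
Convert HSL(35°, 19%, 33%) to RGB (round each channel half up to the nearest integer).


H=35°, S=0.19, L=0.33
C = (1-|2L-1|)×S = (1-|-0.34|)×0.19 = 0.1254
H' = H/60 = 35/60 ≈ 0.5833; X = C×(1-|H' mod 2 - 1|) = 0.07315
m = L - C/2 = 0.33 - 0.0627 = 0.2673
Sector ⌊H'⌋ = 0 → (R',G',B') = (0.1254, 0.07315, 0.0)
RGB = ((R'+m)×255, (G'+m)×255, (B'+m)×255) = (100.1385, 86.81475, 68.1615)
Round half up → RGB(100, 87, 68)


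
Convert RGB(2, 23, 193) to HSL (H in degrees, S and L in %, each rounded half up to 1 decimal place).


Normalize: R'=2/255≈0.0078, G'=23/255≈0.0902, B'=193/255≈0.7569
Max=193/255, Min=2/255, Δ=Max-Min=191/255
L = (Max+Min)/2 = (193+2)/510 = 195/510 = 0.38235… → L = 38.2%
L ≤ 0.5 → S = Δ/(Max+Min) = 191/(193+2) = 191/195 = 0.97948… → S = 97.9%
(the 1/255 factors cancel in S and H, so raw channel differences can be used)
Max is B' → H = 60 × ((R-G)/Δ + 4) = 60 × ((2-23)/191 + 4)
  -21/191 + 4 = -0.1099… + 4 = 3.8900…
  H = 60 × 3.8900… = 233.403…° → H = 233.4°
= HSL(233.4°, 97.9%, 38.2%)


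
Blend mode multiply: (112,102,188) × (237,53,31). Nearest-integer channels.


Multiply: C = A×B/255, rounded to nearest integer
R: 112×237/255 = 26544/255 ≈ 104.094 → 104
G: 102×53/255 = 5406/255 ≈ 21.200 → 21
B: 188×31/255 = 5828/255 ≈ 22.855 → 23
= RGB(104, 21, 23)


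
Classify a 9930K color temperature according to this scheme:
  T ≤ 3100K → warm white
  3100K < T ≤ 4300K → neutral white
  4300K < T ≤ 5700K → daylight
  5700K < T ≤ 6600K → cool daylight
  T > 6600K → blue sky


Temperature: 9930K
9930K > 6600K → blue sky
Classification: blue sky


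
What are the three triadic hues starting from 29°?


Triadic: equally spaced at 120° intervals
H1 = 29°
H2 = (29 + 120) mod 360 = 149°
H3 = (29 + 240) mod 360 = 269°
Triadic = 29°, 149°, 269°


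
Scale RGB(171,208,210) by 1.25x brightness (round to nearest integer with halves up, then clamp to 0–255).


Multiply each channel by 1.25, round half up, clamp to [0, 255]
R: 171×1.25 = 213.75 → round → 214
G: 208×1.25 = 260 → clamp → 255
B: 210×1.25 = 262.5 → round → 263 → clamp → 255
= RGB(214, 255, 255)


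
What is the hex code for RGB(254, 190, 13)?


R = 254 → FE (hex)
G = 190 → BE (hex)
B = 13 → 0D (hex)
Hex = #FEBE0D


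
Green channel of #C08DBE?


Color: #C08DBE
R = C0 = 192
G = 8D = 141
B = BE = 190
Green = 141


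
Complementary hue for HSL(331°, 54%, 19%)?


Complement = opposite side of color wheel = hue + 180°
H' = (331 + 180) mod 360 = 151°
S and L unchanged.
= HSL(151°, 54%, 19%)


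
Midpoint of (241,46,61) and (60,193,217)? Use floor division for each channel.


Midpoint: each channel = ⌊(C₁+C₂)/2⌋
R: ⌊(241+60)/2⌋ = 150
G: ⌊(46+193)/2⌋ = 119
B: ⌊(61+217)/2⌋ = 139
= RGB(150, 119, 139)


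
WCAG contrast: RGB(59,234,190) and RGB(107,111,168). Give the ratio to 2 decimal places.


Linearize each sRGB channel c=v/255: c/12.92 if c ≤ 0.04045 else ((c+0.055)/1.055)^2.4
L = 0.2126×R_lin + 0.7152×G_lin + 0.0722×B_lin
Color 1 (59,234,190):
  R=59: 59/255≈0.2314 > 0.04045 → ((0.2314+0.055)/1.055)^2.4 ≈ 0.04374
  G=234: 234/255≈0.9176 > 0.04045 → ((0.9176+0.055)/1.055)^2.4 ≈ 0.82279
  B=190: 190/255≈0.7451 > 0.04045 → ((0.7451+0.055)/1.055)^2.4 ≈ 0.51492
  L1 = 0.2126×0.04374 + 0.7152×0.82279 + 0.0722×0.51492 ≈ 0.63493
Color 2 (107,111,168):
  R=107: 107/255≈0.4196 > 0.04045 → ((0.4196+0.055)/1.055)^2.4 ≈ 0.14703
  G=111: 111/255≈0.4353 > 0.04045 → ((0.4353+0.055)/1.055)^2.4 ≈ 0.15896
  B=168: 168/255≈0.6588 > 0.04045 → ((0.6588+0.055)/1.055)^2.4 ≈ 0.39157
  L2 = 0.2126×0.14703 + 0.7152×0.15896 + 0.0722×0.39157 ≈ 0.17322
Lighter = 0.63493, Darker = 0.17322
Ratio = (L_lighter + 0.05) / (L_darker + 0.05)
Ratio = (0.63493 + 0.05) / (0.17322 + 0.05) = 0.68493 / 0.22322 ≈ 3.0684
Ratio ≈ 3.07:1


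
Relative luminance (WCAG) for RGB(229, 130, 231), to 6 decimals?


Linearize each channel (sRGB transfer function): c = v/255; c_lin = c/12.92 if c ≤ 0.04045, else ((c+0.055)/1.055)^2.4
  R: 229/255 ≈ 0.898039 > 0.04045 → ((0.898039+0.055)/1.055)^2.4 ≈ 0.783538
  G: 130/255 ≈ 0.509804 > 0.04045 → ((0.509804+0.055)/1.055)^2.4 ≈ 0.223228
  B: 231/255 ≈ 0.905882 > 0.04045 → ((0.905882+0.055)/1.055)^2.4 ≈ 0.799103
R_lin = 0.783538, G_lin = 0.223228, B_lin = 0.799103
L = 0.2126×R + 0.7152×G + 0.0722×B
L = 0.2126×0.783538 + 0.7152×0.223228 + 0.0722×0.799103
L ≈ 0.383928


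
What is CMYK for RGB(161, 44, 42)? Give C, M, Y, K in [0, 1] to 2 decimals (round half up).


R'=161/255≈0.6314, G'=44/255≈0.1725, B'=42/255≈0.1647
K = 1 - max(R',G',B') = 1 - 161/255 = 94/255 = 0.36862… → 0.37
(1-R'-K)/(1-K) simplifies to (max-R)/max with max = 161:
C = (161-161)/161 = 0/161 = 0 → 0.00
M = (161-44)/161 = 117/161 = 0.72670… → 0.73
Y = (161-42)/161 = 119/161 = 0.73913… → 0.74
= CMYK(0.00, 0.73, 0.74, 0.37)


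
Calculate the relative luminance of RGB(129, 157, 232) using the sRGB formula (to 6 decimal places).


Linearize each channel (sRGB transfer function): c = v/255; c_lin = c/12.92 if c ≤ 0.04045, else ((c+0.055)/1.055)^2.4
  R: 129/255 ≈ 0.505882 > 0.04045 → ((0.505882+0.055)/1.055)^2.4 ≈ 0.219526
  G: 157/255 ≈ 0.615686 > 0.04045 → ((0.615686+0.055)/1.055)^2.4 ≈ 0.337164
  B: 232/255 ≈ 0.909804 > 0.04045 → ((0.909804+0.055)/1.055)^2.4 ≈ 0.806952
R_lin = 0.219526, G_lin = 0.337164, B_lin = 0.806952
L = 0.2126×R + 0.7152×G + 0.0722×B
L = 0.2126×0.219526 + 0.7152×0.337164 + 0.0722×0.806952
L ≈ 0.346073


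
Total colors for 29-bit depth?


Colors = 2^bits = 2^29
= 536,870,912 colors


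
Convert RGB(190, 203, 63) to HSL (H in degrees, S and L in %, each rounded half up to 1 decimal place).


Normalize: R'=190/255≈0.7451, G'=203/255≈0.7961, B'=63/255≈0.2471
Max=203/255, Min=63/255, Δ=Max-Min=140/255
L = (Max+Min)/2 = (203+63)/510 = 266/510 = 0.52156… → L = 52.2%
L > 0.5 → S = Δ/(2-Max-Min) = 140/(510-203-63) = 140/244 = 0.57377… → S = 57.4%
(the 1/255 factors cancel in S and H, so raw channel differences can be used)
Max is G' → H = 60 × ((B-R)/Δ + 2) = 60 × ((63-190)/140 + 2)
  -127/140 + 2 = -0.9071… + 2 = 1.0928…
  H = 60 × 1.0928… = 65.571…° → H = 65.6°
= HSL(65.6°, 57.4%, 52.2%)


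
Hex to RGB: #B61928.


B6 → 182 (R)
19 → 25 (G)
28 → 40 (B)
= RGB(182, 25, 40)


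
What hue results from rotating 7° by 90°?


New hue = (H + rotation) mod 360
New hue = (7 + 90) mod 360
= 97 mod 360
= 97°


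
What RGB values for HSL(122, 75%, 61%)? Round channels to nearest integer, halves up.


H=122°, S=0.75, L=0.61
C = (1-|2L-1|)×S = (1-|0.22|)×0.75 = 0.585
H' = H/60 = 122/60 ≈ 2.0333; X = C×(1-|H' mod 2 - 1|) = 0.0195
m = L - C/2 = 0.61 - 0.2925 = 0.3175
Sector ⌊H'⌋ = 2 → (R',G',B') = (0.0, 0.585, 0.0195)
RGB = ((R'+m)×255, (G'+m)×255, (B'+m)×255) = (80.9625, 230.1375, 85.935)
Round half up → RGB(81, 230, 86)


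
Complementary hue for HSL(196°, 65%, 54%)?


Complement = opposite side of color wheel = hue + 180°
H' = (196 + 180) mod 360 = 16°
S and L unchanged.
= HSL(16°, 65%, 54%)


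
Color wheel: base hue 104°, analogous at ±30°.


Base hue: 104°
Left analog: (104 - 30) mod 360 = 74°
Right analog: (104 + 30) mod 360 = 134°
Analogous hues = 74° and 134°


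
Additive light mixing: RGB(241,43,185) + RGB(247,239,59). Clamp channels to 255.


Additive: each channel = min(255, C₁+C₂)
R: 241+247 = 488 → 255
G: 43+239 = 282 → 255
B: 185+59 = 244 → 244
= RGB(255, 255, 244)


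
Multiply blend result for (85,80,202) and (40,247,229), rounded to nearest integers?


Multiply: C = A×B/255, rounded to nearest integer
R: 85×40/255 = 3400/255 ≈ 13.333 → 13
G: 80×247/255 = 19760/255 ≈ 77.490 → 77
B: 202×229/255 = 46258/255 ≈ 181.404 → 181
= RGB(13, 77, 181)


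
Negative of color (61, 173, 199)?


Invert: (255-R, 255-G, 255-B)
R: 255-61 = 194
G: 255-173 = 82
B: 255-199 = 56
= RGB(194, 82, 56)


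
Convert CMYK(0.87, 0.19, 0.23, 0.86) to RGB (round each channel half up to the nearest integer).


R = 255 × (1-C) × (1-K) = 255 × 0.13 × 0.14 = 4.641 → 5
G = 255 × (1-M) × (1-K) = 255 × 0.81 × 0.14 = 28.917 → 29
B = 255 × (1-Y) × (1-K) = 255 × 0.77 × 0.14 = 27.489 → 27
= RGB(5, 29, 27)


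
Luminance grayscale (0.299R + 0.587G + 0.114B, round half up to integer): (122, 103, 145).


Gray = 0.299×R + 0.587×G + 0.114×B
Gray = 0.299×122 + 0.587×103 + 0.114×145
Gray = 36.478 + 60.461 + 16.530
Gray = 113.469 → round half up → 113
Gray = 113


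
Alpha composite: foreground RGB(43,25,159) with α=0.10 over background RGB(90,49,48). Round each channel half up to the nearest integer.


C = α×F + (1-α)×B, with 1-α = 0.90
R: 0.10×43 + 0.90×90 = 4.30 + 81.00 = 85.30 → 85
G: 0.10×25 + 0.90×49 = 2.50 + 44.10 = 46.60 → 47
B: 0.10×159 + 0.90×48 = 15.90 + 43.20 = 59.10 → 59
= RGB(85, 47, 59)


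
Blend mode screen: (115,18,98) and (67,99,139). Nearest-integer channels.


Screen: C = 255 - (255-A)×(255-B)/255, rounded to nearest integer
R: 255 - (255-115)×(255-67)/255 = 255 - 26320/255 ≈ 255 - 103.216 = 151.784 → 152
G: 255 - (255-18)×(255-99)/255 = 255 - 36972/255 ≈ 255 - 144.988 = 110.012 → 110
B: 255 - (255-98)×(255-139)/255 = 255 - 18212/255 ≈ 255 - 71.420 = 183.580 → 184
= RGB(152, 110, 184)


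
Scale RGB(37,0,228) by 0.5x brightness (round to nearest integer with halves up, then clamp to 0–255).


Multiply each channel by 0.5, round half up, clamp to [0, 255]
R: 37×0.5 = 18.5 → round → 19
G: 0×0.5 = 0
B: 228×0.5 = 114
= RGB(19, 0, 114)


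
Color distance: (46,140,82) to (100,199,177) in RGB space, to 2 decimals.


d = √[(R₁-R₂)² + (G₁-G₂)² + (B₁-B₂)²]
d = √[(46-100)² + (140-199)² + (82-177)²]
d = √[2916 + 3481 + 9025]
d = √15422
d ≈ 124.19


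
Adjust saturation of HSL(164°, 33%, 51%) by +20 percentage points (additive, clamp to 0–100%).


Original S = 33%
Adjustment = +20 percentage points
New S = 33 + (20) = 53
Clamp to [0, 100] → 53
= HSL(164°, 53%, 51%)


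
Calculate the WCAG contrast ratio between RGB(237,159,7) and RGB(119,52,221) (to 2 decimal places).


Linearize each sRGB channel c=v/255: c/12.92 if c ≤ 0.04045 else ((c+0.055)/1.055)^2.4
L = 0.2126×R_lin + 0.7152×G_lin + 0.0722×B_lin
Color 1 (237,159,7):
  R=237: 237/255≈0.9294 > 0.04045 → ((0.9294+0.055)/1.055)^2.4 ≈ 0.84687
  G=159: 159/255≈0.6235 > 0.04045 → ((0.6235+0.055)/1.055)^2.4 ≈ 0.34670
  B=7: 7/255≈0.0275 ≤ 0.04045 → 0.0275/12.92 ≈ 0.00212
  L1 = 0.2126×0.84687 + 0.7152×0.34670 + 0.0722×0.00212 ≈ 0.42816
Color 2 (119,52,221):
  R=119: 119/255≈0.4667 > 0.04045 → ((0.4667+0.055)/1.055)^2.4 ≈ 0.18447
  G=52: 52/255≈0.2039 > 0.04045 → ((0.2039+0.055)/1.055)^2.4 ≈ 0.03434
  B=221: 221/255≈0.8667 > 0.04045 → ((0.8667+0.055)/1.055)^2.4 ≈ 0.72306
  L2 = 0.2126×0.18447 + 0.7152×0.03434 + 0.0722×0.72306 ≈ 0.11598
Lighter = 0.42816, Darker = 0.11598
Ratio = (L_lighter + 0.05) / (L_darker + 0.05)
Ratio = (0.42816 + 0.05) / (0.11598 + 0.05) = 0.47816 / 0.16598 ≈ 2.8808
Ratio ≈ 2.88:1


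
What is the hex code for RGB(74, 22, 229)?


R = 74 → 4A (hex)
G = 22 → 16 (hex)
B = 229 → E5 (hex)
Hex = #4A16E5


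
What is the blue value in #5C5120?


Color: #5C5120
R = 5C = 92
G = 51 = 81
B = 20 = 32
Blue = 32


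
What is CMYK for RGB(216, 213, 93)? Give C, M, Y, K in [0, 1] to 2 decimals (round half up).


R'=216/255≈0.8471, G'=213/255≈0.8353, B'=93/255≈0.3647
K = 1 - max(R',G',B') = 1 - 216/255 = 39/255 = 0.15294… → 0.15
(1-R'-K)/(1-K) simplifies to (max-R)/max with max = 216:
C = (216-216)/216 = 0/216 = 0 → 0.00
M = (216-213)/216 = 3/216 = 0.01388… → 0.01
Y = (216-93)/216 = 123/216 = 0.56944… → 0.57
= CMYK(0.00, 0.01, 0.57, 0.15)


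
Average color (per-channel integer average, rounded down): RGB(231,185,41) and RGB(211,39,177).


Midpoint: each channel = ⌊(C₁+C₂)/2⌋
R: ⌊(231+211)/2⌋ = 221
G: ⌊(185+39)/2⌋ = 112
B: ⌊(41+177)/2⌋ = 109
= RGB(221, 112, 109)


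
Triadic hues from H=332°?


Triadic: equally spaced at 120° intervals
H1 = 332°
H2 = (332 + 120) mod 360 = 92°
H3 = (332 + 240) mod 360 = 212°
Triadic = 332°, 92°, 212°


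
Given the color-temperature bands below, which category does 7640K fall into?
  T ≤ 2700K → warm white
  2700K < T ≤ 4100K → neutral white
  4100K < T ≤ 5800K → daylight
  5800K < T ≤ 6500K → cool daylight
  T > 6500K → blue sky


Temperature: 7640K
7640K > 6500K → blue sky
Classification: blue sky


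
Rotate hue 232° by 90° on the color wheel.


New hue = (H + rotation) mod 360
New hue = (232 + 90) mod 360
= 322 mod 360
= 322°


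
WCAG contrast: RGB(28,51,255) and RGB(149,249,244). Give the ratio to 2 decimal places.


Linearize each sRGB channel c=v/255: c/12.92 if c ≤ 0.04045 else ((c+0.055)/1.055)^2.4
L = 0.2126×R_lin + 0.7152×G_lin + 0.0722×B_lin
Color 1 (28,51,255):
  R=28: 28/255≈0.1098 > 0.04045 → ((0.1098+0.055)/1.055)^2.4 ≈ 0.01161
  G=51: 51/255≈0.2000 > 0.04045 → ((0.2000+0.055)/1.055)^2.4 ≈ 0.03310
  B=255: 255/255≈1.0000 > 0.04045 → ((1.0000+0.055)/1.055)^2.4 ≈ 1.00000
  L1 = 0.2126×0.01161 + 0.7152×0.03310 + 0.0722×1.00000 ≈ 0.09835
Color 2 (149,249,244):
  R=149: 149/255≈0.5843 > 0.04045 → ((0.5843+0.055)/1.055)^2.4 ≈ 0.30054
  G=249: 249/255≈0.9765 > 0.04045 → ((0.9765+0.055)/1.055)^2.4 ≈ 0.94731
  B=244: 244/255≈0.9569 > 0.04045 → ((0.9569+0.055)/1.055)^2.4 ≈ 0.90466
  L2 = 0.2126×0.30054 + 0.7152×0.94731 + 0.0722×0.90466 ≈ 0.80673
Lighter = 0.80673, Darker = 0.09835
Ratio = (L_lighter + 0.05) / (L_darker + 0.05)
Ratio = (0.80673 + 0.05) / (0.09835 + 0.05) = 0.85673 / 0.14835 ≈ 5.7752
Ratio ≈ 5.78:1


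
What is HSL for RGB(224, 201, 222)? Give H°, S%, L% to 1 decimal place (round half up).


Normalize: R'=224/255≈0.8784, G'=201/255≈0.7882, B'=222/255≈0.8706
Max=224/255, Min=201/255, Δ=Max-Min=23/255
L = (Max+Min)/2 = (224+201)/510 = 425/510 = 0.83333… → L = 83.3%
L > 0.5 → S = Δ/(2-Max-Min) = 23/(510-224-201) = 23/85 = 0.27058… → S = 27.1%
(the 1/255 factors cancel in S and H, so raw channel differences can be used)
Max is R' → H = 60 × (((G-B)/Δ) mod 6) = 60 × (((201-222)/23) mod 6)
  (-21)/23 = -0.9130…; negative, so add 6 → 5.0869…
  H = 60 × 5.0869… = 305.217…° → H = 305.2°
= HSL(305.2°, 27.1%, 83.3%)


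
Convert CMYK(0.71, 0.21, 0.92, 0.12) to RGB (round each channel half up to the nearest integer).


R = 255 × (1-C) × (1-K) = 255 × 0.29 × 0.88 = 65.076 → 65
G = 255 × (1-M) × (1-K) = 255 × 0.79 × 0.88 = 177.276 → 177
B = 255 × (1-Y) × (1-K) = 255 × 0.08 × 0.88 = 17.952 → 18
= RGB(65, 177, 18)


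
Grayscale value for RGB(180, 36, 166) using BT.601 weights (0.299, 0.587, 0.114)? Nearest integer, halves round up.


Gray = 0.299×R + 0.587×G + 0.114×B
Gray = 0.299×180 + 0.587×36 + 0.114×166
Gray = 53.820 + 21.132 + 18.924
Gray = 93.876 → round half up → 94
Gray = 94


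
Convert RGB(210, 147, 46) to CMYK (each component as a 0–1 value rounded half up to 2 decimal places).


R'=210/255≈0.8235, G'=147/255≈0.5765, B'=46/255≈0.1804
K = 1 - max(R',G',B') = 1 - 210/255 = 45/255 = 0.17647… → 0.18
(1-R'-K)/(1-K) simplifies to (max-R)/max with max = 210:
C = (210-210)/210 = 0/210 = 0 → 0.00
M = (210-147)/210 = 63/210 = 0.3 → 0.30
Y = (210-46)/210 = 164/210 = 0.78095… → 0.78
= CMYK(0.00, 0.30, 0.78, 0.18)


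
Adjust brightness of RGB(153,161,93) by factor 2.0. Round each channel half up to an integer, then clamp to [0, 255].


Multiply each channel by 2.0, round half up, clamp to [0, 255]
R: 153×2.0 = 306 → clamp → 255
G: 161×2.0 = 322 → clamp → 255
B: 93×2.0 = 186
= RGB(255, 255, 186)


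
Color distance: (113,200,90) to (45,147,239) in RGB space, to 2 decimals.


d = √[(R₁-R₂)² + (G₁-G₂)² + (B₁-B₂)²]
d = √[(113-45)² + (200-147)² + (90-239)²]
d = √[4624 + 2809 + 22201]
d = √29634
d ≈ 172.15


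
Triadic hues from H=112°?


Triadic: equally spaced at 120° intervals
H1 = 112°
H2 = (112 + 120) mod 360 = 232°
H3 = (112 + 240) mod 360 = 352°
Triadic = 112°, 232°, 352°


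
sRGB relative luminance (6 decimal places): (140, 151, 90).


Linearize each channel (sRGB transfer function): c = v/255; c_lin = c/12.92 if c ≤ 0.04045, else ((c+0.055)/1.055)^2.4
  R: 140/255 ≈ 0.549020 > 0.04045 → ((0.549020+0.055)/1.055)^2.4 ≈ 0.262251
  G: 151/255 ≈ 0.592157 > 0.04045 → ((0.592157+0.055)/1.055)^2.4 ≈ 0.309469
  B: 90/255 ≈ 0.352941 > 0.04045 → ((0.352941+0.055)/1.055)^2.4 ≈ 0.102242
R_lin = 0.262251, G_lin = 0.309469, B_lin = 0.102242
L = 0.2126×R + 0.7152×G + 0.0722×B
L = 0.2126×0.262251 + 0.7152×0.309469 + 0.0722×0.102242
L ≈ 0.284469


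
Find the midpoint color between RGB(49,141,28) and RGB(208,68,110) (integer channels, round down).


Midpoint: each channel = ⌊(C₁+C₂)/2⌋
R: ⌊(49+208)/2⌋ = 128
G: ⌊(141+68)/2⌋ = 104
B: ⌊(28+110)/2⌋ = 69
= RGB(128, 104, 69)


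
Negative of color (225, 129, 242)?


Invert: (255-R, 255-G, 255-B)
R: 255-225 = 30
G: 255-129 = 126
B: 255-242 = 13
= RGB(30, 126, 13)


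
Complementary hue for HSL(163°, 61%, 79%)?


Complement = opposite side of color wheel = hue + 180°
H' = (163 + 180) mod 360 = 343°
S and L unchanged.
= HSL(343°, 61%, 79%)


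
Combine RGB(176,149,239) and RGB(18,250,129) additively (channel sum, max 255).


Additive: each channel = min(255, C₁+C₂)
R: 176+18 = 194 → 194
G: 149+250 = 399 → 255
B: 239+129 = 368 → 255
= RGB(194, 255, 255)


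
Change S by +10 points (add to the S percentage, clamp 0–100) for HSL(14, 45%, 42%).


Original S = 45%
Adjustment = +10 percentage points
New S = 45 + (10) = 55
Clamp to [0, 100] → 55
= HSL(14°, 55%, 42%)


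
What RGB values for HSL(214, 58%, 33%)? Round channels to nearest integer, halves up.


H=214°, S=0.58, L=0.33
C = (1-|2L-1|)×S = (1-|-0.34|)×0.58 = 0.3828
H' = H/60 = 214/60 ≈ 3.5667; X = C×(1-|H' mod 2 - 1|) = 0.16588
m = L - C/2 = 0.33 - 0.1914 = 0.1386
Sector ⌊H'⌋ = 3 → (R',G',B') = (0.0, 0.16588, 0.3828)
RGB = ((R'+m)×255, (G'+m)×255, (B'+m)×255) = (35.343, 77.6424, 132.957)
Round half up → RGB(35, 78, 133)


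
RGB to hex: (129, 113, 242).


R = 129 → 81 (hex)
G = 113 → 71 (hex)
B = 242 → F2 (hex)
Hex = #8171F2


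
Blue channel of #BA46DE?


Color: #BA46DE
R = BA = 186
G = 46 = 70
B = DE = 222
Blue = 222


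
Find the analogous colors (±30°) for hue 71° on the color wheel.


Base hue: 71°
Left analog: (71 - 30) mod 360 = 41°
Right analog: (71 + 30) mod 360 = 101°
Analogous hues = 41° and 101°


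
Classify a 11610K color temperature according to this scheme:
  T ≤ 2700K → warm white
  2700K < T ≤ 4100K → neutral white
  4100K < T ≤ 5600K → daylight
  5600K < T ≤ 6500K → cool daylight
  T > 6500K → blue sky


Temperature: 11610K
11610K > 6500K → blue sky
Classification: blue sky


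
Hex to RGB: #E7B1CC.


E7 → 231 (R)
B1 → 177 (G)
CC → 204 (B)
= RGB(231, 177, 204)


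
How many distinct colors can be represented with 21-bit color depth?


Colors = 2^bits = 2^21
= 2,097,152 colors


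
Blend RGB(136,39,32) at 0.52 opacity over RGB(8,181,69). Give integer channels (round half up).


C = α×F + (1-α)×B, with 1-α = 0.48
R: 0.52×136 + 0.48×8 = 70.72 + 3.84 = 74.56 → 75
G: 0.52×39 + 0.48×181 = 20.28 + 86.88 = 107.16 → 107
B: 0.52×32 + 0.48×69 = 16.64 + 33.12 = 49.76 → 50
= RGB(75, 107, 50)


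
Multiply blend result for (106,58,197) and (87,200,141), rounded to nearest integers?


Multiply: C = A×B/255, rounded to nearest integer
R: 106×87/255 = 9222/255 ≈ 36.165 → 36
G: 58×200/255 = 11600/255 ≈ 45.490 → 45
B: 197×141/255 = 27777/255 ≈ 108.929 → 109
= RGB(36, 45, 109)


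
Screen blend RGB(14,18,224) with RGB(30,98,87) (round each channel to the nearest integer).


Screen: C = 255 - (255-A)×(255-B)/255, rounded to nearest integer
R: 255 - (255-14)×(255-30)/255 = 255 - 54225/255 ≈ 255 - 212.647 = 42.353 → 42
G: 255 - (255-18)×(255-98)/255 = 255 - 37209/255 ≈ 255 - 145.918 = 109.082 → 109
B: 255 - (255-224)×(255-87)/255 = 255 - 5208/255 ≈ 255 - 20.424 = 234.576 → 235
= RGB(42, 109, 235)


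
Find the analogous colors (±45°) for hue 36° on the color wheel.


Base hue: 36°
Left analog: (36 - 45) mod 360 = 351°
Right analog: (36 + 45) mod 360 = 81°
Analogous hues = 351° and 81°


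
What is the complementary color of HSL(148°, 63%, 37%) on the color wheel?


Complement = opposite side of color wheel = hue + 180°
H' = (148 + 180) mod 360 = 328°
S and L unchanged.
= HSL(328°, 63%, 37%)


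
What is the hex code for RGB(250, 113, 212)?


R = 250 → FA (hex)
G = 113 → 71 (hex)
B = 212 → D4 (hex)
Hex = #FA71D4


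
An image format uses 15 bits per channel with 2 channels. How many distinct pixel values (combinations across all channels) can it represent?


Total bits = 15 bits/channel × 2 channels = 30 bits
Distinct pixel values = 2^30
= 1,073,741,824 pixel values


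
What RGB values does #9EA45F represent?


9E → 158 (R)
A4 → 164 (G)
5F → 95 (B)
= RGB(158, 164, 95)


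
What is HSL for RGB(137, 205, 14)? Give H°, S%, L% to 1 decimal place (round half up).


Normalize: R'=137/255≈0.5373, G'=205/255≈0.8039, B'=14/255≈0.0549
Max=205/255, Min=14/255, Δ=Max-Min=191/255
L = (Max+Min)/2 = (205+14)/510 = 219/510 = 0.42941… → L = 42.9%
L ≤ 0.5 → S = Δ/(Max+Min) = 191/(205+14) = 191/219 = 0.87214… → S = 87.2%
(the 1/255 factors cancel in S and H, so raw channel differences can be used)
Max is G' → H = 60 × ((B-R)/Δ + 2) = 60 × ((14-137)/191 + 2)
  -123/191 + 2 = -0.6439… + 2 = 1.3560…
  H = 60 × 1.3560… = 81.361…° → H = 81.4°
= HSL(81.4°, 87.2%, 42.9%)


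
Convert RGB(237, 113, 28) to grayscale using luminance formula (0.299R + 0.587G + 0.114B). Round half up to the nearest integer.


Gray = 0.299×R + 0.587×G + 0.114×B
Gray = 0.299×237 + 0.587×113 + 0.114×28
Gray = 70.863 + 66.331 + 3.192
Gray = 140.386 → round half up → 140
Gray = 140


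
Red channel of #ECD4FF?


Color: #ECD4FF
R = EC = 236
G = D4 = 212
B = FF = 255
Red = 236


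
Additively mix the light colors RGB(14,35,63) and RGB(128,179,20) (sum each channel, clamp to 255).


Additive: each channel = min(255, C₁+C₂)
R: 14+128 = 142 → 142
G: 35+179 = 214 → 214
B: 63+20 = 83 → 83
= RGB(142, 214, 83)


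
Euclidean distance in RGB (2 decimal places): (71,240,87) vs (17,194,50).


d = √[(R₁-R₂)² + (G₁-G₂)² + (B₁-B₂)²]
d = √[(71-17)² + (240-194)² + (87-50)²]
d = √[2916 + 2116 + 1369]
d = √6401
d ≈ 80.01


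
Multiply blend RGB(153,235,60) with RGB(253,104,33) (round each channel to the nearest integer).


Multiply: C = A×B/255, rounded to nearest integer
R: 153×253/255 = 38709/255 ≈ 151.800 → 152
G: 235×104/255 = 24440/255 ≈ 95.843 → 96
B: 60×33/255 = 1980/255 ≈ 7.765 → 8
= RGB(152, 96, 8)


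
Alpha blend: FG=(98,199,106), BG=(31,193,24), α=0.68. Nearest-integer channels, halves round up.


C = α×F + (1-α)×B, with 1-α = 0.32
R: 0.68×98 + 0.32×31 = 66.64 + 9.92 = 76.56 → 77
G: 0.68×199 + 0.32×193 = 135.32 + 61.76 = 197.08 → 197
B: 0.68×106 + 0.32×24 = 72.08 + 7.68 = 79.76 → 80
= RGB(77, 197, 80)


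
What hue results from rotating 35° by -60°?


New hue = (H + rotation) mod 360
New hue = (35 -60) mod 360
= -25 mod 360
= 335°


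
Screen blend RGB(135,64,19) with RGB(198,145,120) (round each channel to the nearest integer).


Screen: C = 255 - (255-A)×(255-B)/255, rounded to nearest integer
R: 255 - (255-135)×(255-198)/255 = 255 - 6840/255 ≈ 255 - 26.824 = 228.176 → 228
G: 255 - (255-64)×(255-145)/255 = 255 - 21010/255 ≈ 255 - 82.392 = 172.608 → 173
B: 255 - (255-19)×(255-120)/255 = 255 - 31860/255 ≈ 255 - 124.941 = 130.059 → 130
= RGB(228, 173, 130)


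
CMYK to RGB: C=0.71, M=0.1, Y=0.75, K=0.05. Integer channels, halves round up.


R = 255 × (1-C) × (1-K) = 255 × 0.29 × 0.95 = 70.2525 → 70
G = 255 × (1-M) × (1-K) = 255 × 0.90 × 0.95 = 218.025 → 218
B = 255 × (1-Y) × (1-K) = 255 × 0.25 × 0.95 = 60.5625 → 61
= RGB(70, 218, 61)


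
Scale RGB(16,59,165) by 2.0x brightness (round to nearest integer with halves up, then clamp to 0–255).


Multiply each channel by 2.0, round half up, clamp to [0, 255]
R: 16×2.0 = 32
G: 59×2.0 = 118
B: 165×2.0 = 330 → clamp → 255
= RGB(32, 118, 255)


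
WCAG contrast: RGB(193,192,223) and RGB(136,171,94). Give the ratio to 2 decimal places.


Linearize each sRGB channel c=v/255: c/12.92 if c ≤ 0.04045 else ((c+0.055)/1.055)^2.4
L = 0.2126×R_lin + 0.7152×G_lin + 0.0722×B_lin
Color 1 (193,192,223):
  R=193: 193/255≈0.7569 > 0.04045 → ((0.7569+0.055)/1.055)^2.4 ≈ 0.53328
  G=192: 192/255≈0.7529 > 0.04045 → ((0.7529+0.055)/1.055)^2.4 ≈ 0.52712
  B=223: 223/255≈0.8745 > 0.04045 → ((0.8745+0.055)/1.055)^2.4 ≈ 0.73791
  L1 = 0.2126×0.53328 + 0.7152×0.52712 + 0.0722×0.73791 ≈ 0.54364
Color 2 (136,171,94):
  R=136: 136/255≈0.5333 > 0.04045 → ((0.5333+0.055)/1.055)^2.4 ≈ 0.24620
  G=171: 171/255≈0.6706 > 0.04045 → ((0.6706+0.055)/1.055)^2.4 ≈ 0.40724
  B=94: 94/255≈0.3686 > 0.04045 → ((0.3686+0.055)/1.055)^2.4 ≈ 0.11193
  L2 = 0.2126×0.24620 + 0.7152×0.40724 + 0.0722×0.11193 ≈ 0.35168
Lighter = 0.54364, Darker = 0.35168
Ratio = (L_lighter + 0.05) / (L_darker + 0.05)
Ratio = (0.54364 + 0.05) / (0.35168 + 0.05) = 0.59364 / 0.40168 ≈ 1.4779
Ratio ≈ 1.48:1


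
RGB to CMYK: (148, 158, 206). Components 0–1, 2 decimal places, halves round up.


R'=148/255≈0.5804, G'=158/255≈0.6196, B'=206/255≈0.8078
K = 1 - max(R',G',B') = 1 - 206/255 = 49/255 = 0.19215… → 0.19
(1-R'-K)/(1-K) simplifies to (max-R)/max with max = 206:
C = (206-148)/206 = 58/206 = 0.28155… → 0.28
M = (206-158)/206 = 48/206 = 0.23300… → 0.23
Y = (206-206)/206 = 0/206 = 0 → 0.00
= CMYK(0.28, 0.23, 0.00, 0.19)


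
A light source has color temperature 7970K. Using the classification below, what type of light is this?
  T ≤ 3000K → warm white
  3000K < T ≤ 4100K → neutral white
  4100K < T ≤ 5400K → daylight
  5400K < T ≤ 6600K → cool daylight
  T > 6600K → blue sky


Temperature: 7970K
7970K > 6600K → blue sky
Classification: blue sky


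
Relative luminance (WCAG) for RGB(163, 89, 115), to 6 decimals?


Linearize each channel (sRGB transfer function): c = v/255; c_lin = c/12.92 if c ≤ 0.04045, else ((c+0.055)/1.055)^2.4
  R: 163/255 ≈ 0.639216 > 0.04045 → ((0.639216+0.055)/1.055)^2.4 ≈ 0.366253
  G: 89/255 ≈ 0.349020 > 0.04045 → ((0.349020+0.055)/1.055)^2.4 ≈ 0.099899
  B: 115/255 ≈ 0.450980 > 0.04045 → ((0.450980+0.055)/1.055)^2.4 ≈ 0.171441
R_lin = 0.366253, G_lin = 0.099899, B_lin = 0.171441
L = 0.2126×R + 0.7152×G + 0.0722×B
L = 0.2126×0.366253 + 0.7152×0.099899 + 0.0722×0.171441
L ≈ 0.161691


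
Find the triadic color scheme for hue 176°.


Triadic: equally spaced at 120° intervals
H1 = 176°
H2 = (176 + 120) mod 360 = 296°
H3 = (176 + 240) mod 360 = 56°
Triadic = 176°, 296°, 56°


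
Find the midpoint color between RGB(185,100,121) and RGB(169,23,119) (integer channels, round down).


Midpoint: each channel = ⌊(C₁+C₂)/2⌋
R: ⌊(185+169)/2⌋ = 177
G: ⌊(100+23)/2⌋ = 61
B: ⌊(121+119)/2⌋ = 120
= RGB(177, 61, 120)


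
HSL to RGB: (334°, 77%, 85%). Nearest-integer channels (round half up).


H=334°, S=0.77, L=0.85
C = (1-|2L-1|)×S = (1-|0.70|)×0.77 = 0.231
H' = H/60 = 334/60 ≈ 5.5667; X = C×(1-|H' mod 2 - 1|) = 0.1001
m = L - C/2 = 0.85 - 0.1155 = 0.7345
Sector ⌊H'⌋ = 5 → (R',G',B') = (0.231, 0.0, 0.1001)
RGB = ((R'+m)×255, (G'+m)×255, (B'+m)×255) = (246.2025, 187.2975, 212.823)
Round half up → RGB(246, 187, 213)


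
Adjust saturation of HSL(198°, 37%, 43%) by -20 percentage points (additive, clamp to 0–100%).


Original S = 37%
Adjustment = -20 percentage points
New S = 37 + (-20) = 17
Clamp to [0, 100] → 17
= HSL(198°, 17%, 43%)


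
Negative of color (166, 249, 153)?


Invert: (255-R, 255-G, 255-B)
R: 255-166 = 89
G: 255-249 = 6
B: 255-153 = 102
= RGB(89, 6, 102)


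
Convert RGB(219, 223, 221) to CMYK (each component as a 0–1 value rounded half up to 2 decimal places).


R'=219/255≈0.8588, G'=223/255≈0.8745, B'=221/255≈0.8667
K = 1 - max(R',G',B') = 1 - 223/255 = 32/255 = 0.12549… → 0.13
(1-R'-K)/(1-K) simplifies to (max-R)/max with max = 223:
C = (223-219)/223 = 4/223 = 0.01793… → 0.02
M = (223-223)/223 = 0/223 = 0 → 0.00
Y = (223-221)/223 = 2/223 = 0.00896… → 0.01
= CMYK(0.02, 0.00, 0.01, 0.13)


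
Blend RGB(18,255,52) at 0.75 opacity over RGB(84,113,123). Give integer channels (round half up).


C = α×F + (1-α)×B, with 1-α = 0.25
R: 0.75×18 + 0.25×84 = 13.50 + 21.00 = 34.50 → 35
G: 0.75×255 + 0.25×113 = 191.25 + 28.25 = 219.50 → 220
B: 0.75×52 + 0.25×123 = 39.00 + 30.75 = 69.75 → 70
= RGB(35, 220, 70)


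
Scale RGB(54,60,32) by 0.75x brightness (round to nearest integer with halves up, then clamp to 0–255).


Multiply each channel by 0.75, round half up, clamp to [0, 255]
R: 54×0.75 = 40.5 → round → 41
G: 60×0.75 = 45
B: 32×0.75 = 24
= RGB(41, 45, 24)


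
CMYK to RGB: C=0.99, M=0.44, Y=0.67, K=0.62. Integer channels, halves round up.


R = 255 × (1-C) × (1-K) = 255 × 0.01 × 0.38 = 0.969 → 1
G = 255 × (1-M) × (1-K) = 255 × 0.56 × 0.38 = 54.264 → 54
B = 255 × (1-Y) × (1-K) = 255 × 0.33 × 0.38 = 31.977 → 32
= RGB(1, 54, 32)


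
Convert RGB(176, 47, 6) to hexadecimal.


R = 176 → B0 (hex)
G = 47 → 2F (hex)
B = 6 → 06 (hex)
Hex = #B02F06


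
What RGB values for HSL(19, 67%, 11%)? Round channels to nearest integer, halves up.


H=19°, S=0.67, L=0.11
C = (1-|2L-1|)×S = (1-|-0.78|)×0.67 = 0.1474
H' = H/60 = 19/60 ≈ 0.3167; X = C×(1-|H' mod 2 - 1|) ≈ 0.0467
m = L - C/2 = 0.11 - 0.0737 = 0.0363
Sector ⌊H'⌋ = 0 → (R',G',B') = (0.1474, ≈0.0467, 0.0)
RGB = ((R'+m)×255, (G'+m)×255, (B'+m)×255) = (46.8435, 21.15905, 9.2565)
Round half up → RGB(47, 21, 9)


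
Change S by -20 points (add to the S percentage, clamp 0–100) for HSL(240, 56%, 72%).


Original S = 56%
Adjustment = -20 percentage points
New S = 56 + (-20) = 36
Clamp to [0, 100] → 36
= HSL(240°, 36%, 72%)


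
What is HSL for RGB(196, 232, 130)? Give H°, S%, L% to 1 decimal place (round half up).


Normalize: R'=196/255≈0.7686, G'=232/255≈0.9098, B'=130/255≈0.5098
Max=232/255, Min=130/255, Δ=Max-Min=102/255
L = (Max+Min)/2 = (232+130)/510 = 362/510 = 0.70980… → L = 71.0%
L > 0.5 → S = Δ/(2-Max-Min) = 102/(510-232-130) = 102/148 = 0.68918… → S = 68.9%
(the 1/255 factors cancel in S and H, so raw channel differences can be used)
Max is G' → H = 60 × ((B-R)/Δ + 2) = 60 × ((130-196)/102 + 2)
  -66/102 + 2 = -0.6470… + 2 = 1.3529…
  H = 60 × 1.3529… = 81.176…° → H = 81.2°
= HSL(81.2°, 68.9%, 71.0%)


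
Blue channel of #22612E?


Color: #22612E
R = 22 = 34
G = 61 = 97
B = 2E = 46
Blue = 46


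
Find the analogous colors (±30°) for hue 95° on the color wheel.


Base hue: 95°
Left analog: (95 - 30) mod 360 = 65°
Right analog: (95 + 30) mod 360 = 125°
Analogous hues = 65° and 125°


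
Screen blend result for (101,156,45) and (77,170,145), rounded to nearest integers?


Screen: C = 255 - (255-A)×(255-B)/255, rounded to nearest integer
R: 255 - (255-101)×(255-77)/255 = 255 - 27412/255 ≈ 255 - 107.498 = 147.502 → 148
G: 255 - (255-156)×(255-170)/255 = 255 - 8415/255 ≈ 255 - 33.000 = 222.000 → 222
B: 255 - (255-45)×(255-145)/255 = 255 - 23100/255 ≈ 255 - 90.588 = 164.412 → 164
= RGB(148, 222, 164)


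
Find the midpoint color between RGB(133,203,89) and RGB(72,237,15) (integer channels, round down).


Midpoint: each channel = ⌊(C₁+C₂)/2⌋
R: ⌊(133+72)/2⌋ = 102
G: ⌊(203+237)/2⌋ = 220
B: ⌊(89+15)/2⌋ = 52
= RGB(102, 220, 52)


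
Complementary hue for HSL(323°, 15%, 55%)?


Complement = opposite side of color wheel = hue + 180°
H' = (323 + 180) mod 360 = 143°
S and L unchanged.
= HSL(143°, 15%, 55%)


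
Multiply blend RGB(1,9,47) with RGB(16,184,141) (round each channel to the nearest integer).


Multiply: C = A×B/255, rounded to nearest integer
R: 1×16/255 = 16/255 ≈ 0.063 → 0
G: 9×184/255 = 1656/255 ≈ 6.494 → 6
B: 47×141/255 = 6627/255 ≈ 25.988 → 26
= RGB(0, 6, 26)


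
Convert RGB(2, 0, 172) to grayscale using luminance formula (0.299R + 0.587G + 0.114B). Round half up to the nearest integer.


Gray = 0.299×R + 0.587×G + 0.114×B
Gray = 0.299×2 + 0.587×0 + 0.114×172
Gray = 0.598 + 0.000 + 19.608
Gray = 20.206 → round half up → 20
Gray = 20


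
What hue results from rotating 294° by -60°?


New hue = (H + rotation) mod 360
New hue = (294 -60) mod 360
= 234 mod 360
= 234°


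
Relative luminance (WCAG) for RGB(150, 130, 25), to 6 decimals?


Linearize each channel (sRGB transfer function): c = v/255; c_lin = c/12.92 if c ≤ 0.04045, else ((c+0.055)/1.055)^2.4
  R: 150/255 ≈ 0.588235 > 0.04045 → ((0.588235+0.055)/1.055)^2.4 ≈ 0.304987
  G: 130/255 ≈ 0.509804 > 0.04045 → ((0.509804+0.055)/1.055)^2.4 ≈ 0.223228
  B: 25/255 ≈ 0.098039 > 0.04045 → ((0.098039+0.055)/1.055)^2.4 ≈ 0.009721
R_lin = 0.304987, G_lin = 0.223228, B_lin = 0.009721
L = 0.2126×R + 0.7152×G + 0.0722×B
L = 0.2126×0.304987 + 0.7152×0.223228 + 0.0722×0.009721
L ≈ 0.225195


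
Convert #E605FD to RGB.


E6 → 230 (R)
05 → 5 (G)
FD → 253 (B)
= RGB(230, 5, 253)


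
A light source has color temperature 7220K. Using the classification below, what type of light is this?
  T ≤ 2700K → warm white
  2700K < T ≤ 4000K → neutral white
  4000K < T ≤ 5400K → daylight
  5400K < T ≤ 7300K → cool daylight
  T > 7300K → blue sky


Temperature: 7220K
5400K < 7220K ≤ 7300K → cool daylight
Classification: cool daylight


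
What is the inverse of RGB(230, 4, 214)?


Invert: (255-R, 255-G, 255-B)
R: 255-230 = 25
G: 255-4 = 251
B: 255-214 = 41
= RGB(25, 251, 41)


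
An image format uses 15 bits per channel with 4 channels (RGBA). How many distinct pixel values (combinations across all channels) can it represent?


Total bits = 15 bits/channel × 4 channels = 60 bits
Distinct pixel values = 2^60
= 1,152,921,504,606,846,976 pixel values


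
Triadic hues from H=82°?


Triadic: equally spaced at 120° intervals
H1 = 82°
H2 = (82 + 120) mod 360 = 202°
H3 = (82 + 240) mod 360 = 322°
Triadic = 82°, 202°, 322°


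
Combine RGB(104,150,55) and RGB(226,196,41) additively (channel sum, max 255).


Additive: each channel = min(255, C₁+C₂)
R: 104+226 = 330 → 255
G: 150+196 = 346 → 255
B: 55+41 = 96 → 96
= RGB(255, 255, 96)


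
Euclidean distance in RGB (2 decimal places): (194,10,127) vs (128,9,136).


d = √[(R₁-R₂)² + (G₁-G₂)² + (B₁-B₂)²]
d = √[(194-128)² + (10-9)² + (127-136)²]
d = √[4356 + 1 + 81]
d = √4438
d ≈ 66.62


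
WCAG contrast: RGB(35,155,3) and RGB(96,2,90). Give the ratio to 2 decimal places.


Linearize each sRGB channel c=v/255: c/12.92 if c ≤ 0.04045 else ((c+0.055)/1.055)^2.4
L = 0.2126×R_lin + 0.7152×G_lin + 0.0722×B_lin
Color 1 (35,155,3):
  R=35: 35/255≈0.1373 > 0.04045 → ((0.1373+0.055)/1.055)^2.4 ≈ 0.01681
  G=155: 155/255≈0.6078 > 0.04045 → ((0.6078+0.055)/1.055)^2.4 ≈ 0.32778
  B=3: 3/255≈0.0118 ≤ 0.04045 → 0.0118/12.92 ≈ 0.00091
  L1 = 0.2126×0.01681 + 0.7152×0.32778 + 0.0722×0.00091 ≈ 0.23807
Color 2 (96,2,90):
  R=96: 96/255≈0.3765 > 0.04045 → ((0.3765+0.055)/1.055)^2.4 ≈ 0.11697
  G=2: 2/255≈0.0078 ≤ 0.04045 → 0.0078/12.92 ≈ 0.00061
  B=90: 90/255≈0.3529 > 0.04045 → ((0.3529+0.055)/1.055)^2.4 ≈ 0.10224
  L2 = 0.2126×0.11697 + 0.7152×0.00061 + 0.0722×0.10224 ≈ 0.03268
Lighter = 0.23807, Darker = 0.03268
Ratio = (L_lighter + 0.05) / (L_darker + 0.05)
Ratio = (0.23807 + 0.05) / (0.03268 + 0.05) = 0.28807 / 0.08268 ≈ 3.4839
Ratio ≈ 3.48:1


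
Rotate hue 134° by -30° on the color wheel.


New hue = (H + rotation) mod 360
New hue = (134 -30) mod 360
= 104 mod 360
= 104°


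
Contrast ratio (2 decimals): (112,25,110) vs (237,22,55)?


Linearize each sRGB channel c=v/255: c/12.92 if c ≤ 0.04045 else ((c+0.055)/1.055)^2.4
L = 0.2126×R_lin + 0.7152×G_lin + 0.0722×B_lin
Color 1 (112,25,110):
  R=112: 112/255≈0.4392 > 0.04045 → ((0.4392+0.055)/1.055)^2.4 ≈ 0.16203
  G=25: 25/255≈0.0980 > 0.04045 → ((0.0980+0.055)/1.055)^2.4 ≈ 0.00972
  B=110: 110/255≈0.4314 > 0.04045 → ((0.4314+0.055)/1.055)^2.4 ≈ 0.15593
  L1 = 0.2126×0.16203 + 0.7152×0.00972 + 0.0722×0.15593 ≈ 0.05266
Color 2 (237,22,55):
  R=237: 237/255≈0.9294 > 0.04045 → ((0.9294+0.055)/1.055)^2.4 ≈ 0.84687
  G=22: 22/255≈0.0863 > 0.04045 → ((0.0863+0.055)/1.055)^2.4 ≈ 0.00802
  B=55: 55/255≈0.2157 > 0.04045 → ((0.2157+0.055)/1.055)^2.4 ≈ 0.03820
  L2 = 0.2126×0.84687 + 0.7152×0.00802 + 0.0722×0.03820 ≈ 0.18854
Lighter = 0.18854, Darker = 0.05266
Ratio = (L_lighter + 0.05) / (L_darker + 0.05)
Ratio = (0.18854 + 0.05) / (0.05266 + 0.05) = 0.23854 / 0.10266 ≈ 2.3237
Ratio ≈ 2.32:1


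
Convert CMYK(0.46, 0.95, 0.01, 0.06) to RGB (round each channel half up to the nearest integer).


R = 255 × (1-C) × (1-K) = 255 × 0.54 × 0.94 = 129.438 → 129
G = 255 × (1-M) × (1-K) = 255 × 0.05 × 0.94 = 11.985 → 12
B = 255 × (1-Y) × (1-K) = 255 × 0.99 × 0.94 = 237.303 → 237
= RGB(129, 12, 237)
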